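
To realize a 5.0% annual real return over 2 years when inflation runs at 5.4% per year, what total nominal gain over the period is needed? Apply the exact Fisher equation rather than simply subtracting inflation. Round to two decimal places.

22.48%

Required annual nominal rate: (1+5.0%)(1+5.4%) − 1 = 10.67%.
Cumulative over 2 years: (1 + 0.1067)^2 − 1 ≈ 0.22478.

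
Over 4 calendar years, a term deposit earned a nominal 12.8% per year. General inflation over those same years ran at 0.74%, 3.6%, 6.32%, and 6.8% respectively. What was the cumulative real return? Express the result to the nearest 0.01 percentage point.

Cumulative inflation factor: 1.0074 × 1.036 × 1.0632 × 1.068 ≈ 1.18508.
Nominal growth factor: 1.61896. Real growth factor = 1.61896 / 1.18508 ≈ 1.36612.
Total real return ≈ 36.6119%.

36.61%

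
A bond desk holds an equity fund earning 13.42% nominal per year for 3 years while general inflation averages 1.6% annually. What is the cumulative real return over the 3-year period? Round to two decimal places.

39.12%

The annual real rate is (1+13.42%)/(1+1.6%) − 1 = 11.6339%.
Compounded over 3 years: (1 + 0.116339)^3 − 1 ≈ 0.39119.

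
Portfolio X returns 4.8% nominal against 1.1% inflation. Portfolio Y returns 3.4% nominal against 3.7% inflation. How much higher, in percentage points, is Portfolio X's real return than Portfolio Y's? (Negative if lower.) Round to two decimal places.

Portfolio X real return: 1.048/1.011 − 1 = 3.660%.
Portfolio Y real return: 1.034/1.037 − 1 = -0.289%.
Difference: 3.660 − (-0.289) = 3.949 pp.

3.95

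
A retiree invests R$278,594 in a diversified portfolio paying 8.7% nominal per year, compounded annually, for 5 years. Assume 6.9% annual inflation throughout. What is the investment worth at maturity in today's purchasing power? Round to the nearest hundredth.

Nominal value at maturity: R$278,594 × (1 + 8.7%)^5 ≈ R$422,784.91.
Price-level factor over 5 years: (1 + 6.9%)^5 ≈ 1.3960099896.
Dividing the nominal maturity value by the price-level factor gives the value in today's money.

R$302,852.35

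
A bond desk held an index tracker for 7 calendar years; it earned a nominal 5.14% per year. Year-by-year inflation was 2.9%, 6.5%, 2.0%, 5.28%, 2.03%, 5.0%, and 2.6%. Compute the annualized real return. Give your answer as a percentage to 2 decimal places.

1.34%

Cumulative inflation factor: 1.029 × 1.065 × 1.020 × 1.0528 × 1.0203 × 1.050 × 1.026 ≈ 1.29353.
Nominal growth factor: 1.42029. Real growth factor = 1.42029 / 1.29353 ≈ 1.09799.
Annualized: 1.09799^(1/7) − 1 ≈ 0.01344.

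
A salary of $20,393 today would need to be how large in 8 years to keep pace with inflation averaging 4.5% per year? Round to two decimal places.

Cumulative price-level factor: (1+4.5%)^8 ≈ 1.4221006128.
The nominal amount required is $20,393 scaled up by that factor.

$29,000.90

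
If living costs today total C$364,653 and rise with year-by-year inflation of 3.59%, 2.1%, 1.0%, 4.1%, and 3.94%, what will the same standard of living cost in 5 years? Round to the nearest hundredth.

Cumulative price-level factor: 1.0359 × 1.021 × 1.010 × 1.041 × 1.0394 ≈ 1.1558417857.
Multiplying C$364,653 by the price-level factor gives the future nominal sum.

C$421,481.17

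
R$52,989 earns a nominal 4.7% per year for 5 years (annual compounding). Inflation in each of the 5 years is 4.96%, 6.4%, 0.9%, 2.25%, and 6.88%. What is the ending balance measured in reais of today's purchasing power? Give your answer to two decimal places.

Nominal value at maturity: R$52,989 × (1 + 4.7%)^5 ≈ R$66,668.26.
Price-level factor over 5 years: 1.0496 × 1.064 × 1.009 × 1.0225 × 1.0688 ≈ 1.2314488515.
The maturity value deflated by that factor is the answer in today's purchasing power.

R$54,138.07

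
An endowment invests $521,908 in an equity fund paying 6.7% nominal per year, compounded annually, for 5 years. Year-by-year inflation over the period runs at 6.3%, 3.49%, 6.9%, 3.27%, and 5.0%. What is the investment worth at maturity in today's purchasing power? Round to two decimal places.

Nominal value at maturity: $521,908 × (1 + 6.7%)^5 ≈ $721,798.63.
Price-level factor over 5 years: 1.063 × 1.0349 × 1.069 × 1.0327 × 1.050 ≈ 1.2751839350.
The maturity value deflated by that factor is the answer in today's purchasing power.

$566,034.91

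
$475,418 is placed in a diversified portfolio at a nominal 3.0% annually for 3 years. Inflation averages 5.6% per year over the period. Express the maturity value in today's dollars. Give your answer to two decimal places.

Nominal value at maturity: $475,418 × (1 + 3.0%)^3 ≈ $519,502.08.
Price-level factor over 3 years: (1 + 5.6%)^3 = 1.177583616.
The maturity value deflated by that factor is the answer in today's purchasing power.

$441,159.40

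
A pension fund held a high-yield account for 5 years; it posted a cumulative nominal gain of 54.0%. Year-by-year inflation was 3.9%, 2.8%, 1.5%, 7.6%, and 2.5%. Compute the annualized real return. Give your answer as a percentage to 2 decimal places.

Cumulative inflation factor: 1.039 × 1.028 × 1.015 × 1.076 × 1.025 ≈ 1.19567.
Nominal growth factor: 1.54000. Real growth factor = 1.54000 / 1.19567 ≈ 1.28798.
Annualized: 1.28798^(1/5) − 1 ≈ 0.05192.

5.19%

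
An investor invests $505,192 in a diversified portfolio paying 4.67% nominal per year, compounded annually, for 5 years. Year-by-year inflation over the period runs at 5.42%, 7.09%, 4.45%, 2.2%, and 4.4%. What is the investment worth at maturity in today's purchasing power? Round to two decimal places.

$504,470.55

Nominal value at maturity: $505,192 × (1 + 4.67%)^5 ≈ $634,698.67.
Price-level factor over 5 years: 1.0542 × 1.0709 × 1.0445 × 1.022 × 1.044 ≈ 1.2581481091.
The maturity value deflated by that factor is the answer in today's purchasing power.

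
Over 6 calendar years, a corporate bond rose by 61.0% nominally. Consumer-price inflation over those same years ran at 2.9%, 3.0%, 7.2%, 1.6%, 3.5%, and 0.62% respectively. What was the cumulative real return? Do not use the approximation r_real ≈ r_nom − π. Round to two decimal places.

33.92%

Cumulative inflation factor: 1.029 × 1.030 × 1.072 × 1.016 × 1.035 × 1.0062 ≈ 1.20217.
Nominal growth factor: 1.61000. Real growth factor = 1.61000 / 1.20217 ≈ 1.33925.
Total real return ≈ 33.9245%.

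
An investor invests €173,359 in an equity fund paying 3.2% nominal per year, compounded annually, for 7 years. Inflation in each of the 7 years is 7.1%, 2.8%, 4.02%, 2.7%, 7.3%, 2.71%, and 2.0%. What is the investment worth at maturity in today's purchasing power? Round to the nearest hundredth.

Nominal value at maturity: €173,359 × (1 + 3.2%)^7 ≈ €216,124.64.
Price-level factor over 7 years: 1.071 × 1.028 × 1.0402 × 1.027 × 1.073 × 1.0271 × 1.020 ≈ 1.3221553950.
Dividing the nominal maturity value by the price-level factor gives the value in today's money.

€163,463.87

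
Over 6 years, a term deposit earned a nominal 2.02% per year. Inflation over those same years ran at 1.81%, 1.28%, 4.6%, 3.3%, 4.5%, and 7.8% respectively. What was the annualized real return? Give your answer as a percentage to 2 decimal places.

-1.77%

Cumulative inflation factor: 1.0181 × 1.0128 × 1.046 × 1.033 × 1.045 × 1.078 ≈ 1.25511.
Nominal growth factor: 1.12749. Real growth factor = 1.12749 / 1.25511 ≈ 0.89832.
Annualized: 0.89832^(1/6) − 1 ≈ -0.01771.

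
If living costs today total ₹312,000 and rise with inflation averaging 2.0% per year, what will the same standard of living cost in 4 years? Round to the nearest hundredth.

Cumulative price-level factor: (1+2.0%)^4 = 1.08243216.
Multiplying ₹312,000 by the price-level factor gives the future nominal sum.

₹337,718.83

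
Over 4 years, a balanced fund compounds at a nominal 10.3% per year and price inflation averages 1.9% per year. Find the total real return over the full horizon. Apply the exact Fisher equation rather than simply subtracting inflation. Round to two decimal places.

The annual real rate is (1+10.3%)/(1+1.9%) − 1 = 8.2434%.
Compounded over 4 years: (1 + 0.082434)^4 − 1 ≈ 0.37279.

37.28%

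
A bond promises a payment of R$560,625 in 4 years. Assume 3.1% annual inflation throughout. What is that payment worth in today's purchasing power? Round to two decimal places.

Price-level factor over 4 years: (1 + 3.1%)^4 ≈ 1.1298860875.
Purchasing power today: R$560,625 divided by that factor.

R$496,178.34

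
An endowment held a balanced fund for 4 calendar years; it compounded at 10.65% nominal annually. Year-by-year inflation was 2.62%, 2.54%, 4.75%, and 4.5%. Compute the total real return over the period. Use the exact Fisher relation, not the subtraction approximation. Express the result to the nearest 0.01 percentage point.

30.14%

Cumulative inflation factor: 1.0262 × 1.0254 × 1.0475 × 1.045 ≈ 1.15185.
Nominal growth factor: 1.49901. Real growth factor = 1.49901 / 1.15185 ≈ 1.30140.
Total real return ≈ 30.1398%.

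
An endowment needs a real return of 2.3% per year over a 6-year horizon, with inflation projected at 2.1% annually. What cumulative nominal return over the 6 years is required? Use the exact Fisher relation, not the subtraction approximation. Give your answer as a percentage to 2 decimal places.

Required annual nominal rate: (1+2.3%)(1+2.1%) − 1 = 4.4483%.
Cumulative over 6 years: (1 + 0.044483)^6 − 1 ≈ 0.29840.

29.84%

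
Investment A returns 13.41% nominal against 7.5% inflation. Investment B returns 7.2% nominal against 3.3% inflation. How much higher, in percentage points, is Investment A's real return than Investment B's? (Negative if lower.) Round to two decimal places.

1.72

Investment A real return: 1.1341/1.075 − 1 = 5.498%.
Investment B real return: 1.072/1.033 − 1 = 3.775%.
Difference: 5.498 − 3.775 = 1.723 pp.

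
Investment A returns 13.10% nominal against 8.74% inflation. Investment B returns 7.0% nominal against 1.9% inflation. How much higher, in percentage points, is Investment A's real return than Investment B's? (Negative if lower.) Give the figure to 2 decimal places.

-1.00

Investment A real return: 1.1310/1.0874 − 1 = 4.010%.
Investment B real return: 1.070/1.019 − 1 = 5.005%.
Difference: 4.010 − 5.005 = -0.995 pp.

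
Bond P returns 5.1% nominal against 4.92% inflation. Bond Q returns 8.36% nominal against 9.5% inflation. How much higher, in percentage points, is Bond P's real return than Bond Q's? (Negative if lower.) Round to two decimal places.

1.21

Bond P real return: 1.051/1.0492 − 1 = 0.172%.
Bond Q real return: 1.0836/1.095 − 1 = -1.041%.
Difference: 0.172 − (-1.041) = 1.213 pp.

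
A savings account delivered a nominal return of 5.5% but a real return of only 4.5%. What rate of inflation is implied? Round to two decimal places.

0.96%

From (1+r_nom) = (1+r_real)(1+π), we get 1+π = (1 + 5.5%)/(1 + 4.5%) = 1.055/1.045 ≈ 1.00957.
So π ≈ 0.9569%.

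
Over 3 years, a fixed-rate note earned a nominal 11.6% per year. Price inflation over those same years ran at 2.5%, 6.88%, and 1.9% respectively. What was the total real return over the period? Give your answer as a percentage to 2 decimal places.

24.51%

Cumulative inflation factor: 1.025 × 1.0688 × 1.019 ≈ 1.11633.
Nominal growth factor: 1.38993. Real growth factor = 1.38993 / 1.11633 ≈ 1.24508.
Total real return ≈ 24.5082%.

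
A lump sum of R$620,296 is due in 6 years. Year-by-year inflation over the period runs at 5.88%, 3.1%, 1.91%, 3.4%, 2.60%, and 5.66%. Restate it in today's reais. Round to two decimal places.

Price-level factor over 6 years: 1.0588 × 1.031 × 1.0191 × 1.034 × 1.0260 × 1.0566 ≈ 1.2470041689.
Purchasing power today: R$620,296 divided by that factor.

R$497,428.97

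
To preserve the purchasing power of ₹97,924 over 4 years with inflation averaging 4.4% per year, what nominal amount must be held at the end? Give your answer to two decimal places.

₹116,329.84

Cumulative price-level factor: (1+4.4%)^4 ≈ 1.1879604841.
The nominal amount required is ₹97,924 scaled up by that factor.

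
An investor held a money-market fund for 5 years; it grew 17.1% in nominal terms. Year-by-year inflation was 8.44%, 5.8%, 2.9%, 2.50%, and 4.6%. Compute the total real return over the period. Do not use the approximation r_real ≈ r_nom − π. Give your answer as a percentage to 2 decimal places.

-7.49%

Cumulative inflation factor: 1.0844 × 1.058 × 1.029 × 1.0250 × 1.046 ≈ 1.26574.
Nominal growth factor: 1.17100. Real growth factor = 1.17100 / 1.26574 ≈ 0.92515.
Total real return ≈ -7.4853%.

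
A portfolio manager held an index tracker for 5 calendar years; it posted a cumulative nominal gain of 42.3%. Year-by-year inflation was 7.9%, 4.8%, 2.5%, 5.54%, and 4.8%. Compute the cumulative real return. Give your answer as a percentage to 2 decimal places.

Cumulative inflation factor: 1.079 × 1.048 × 1.025 × 1.0554 × 1.048 ≈ 1.28199.
Nominal growth factor: 1.42300. Real growth factor = 1.42300 / 1.28199 ≈ 1.10999.
Total real return ≈ 10.9992%.

11.00%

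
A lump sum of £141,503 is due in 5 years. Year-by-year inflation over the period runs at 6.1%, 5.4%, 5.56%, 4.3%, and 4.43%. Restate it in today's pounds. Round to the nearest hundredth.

£110,052.70

Price-level factor over 5 years: 1.061 × 1.054 × 1.0556 × 1.043 × 1.0443 ≈ 1.2857749570.
Purchasing power today: £141,503 divided by that factor.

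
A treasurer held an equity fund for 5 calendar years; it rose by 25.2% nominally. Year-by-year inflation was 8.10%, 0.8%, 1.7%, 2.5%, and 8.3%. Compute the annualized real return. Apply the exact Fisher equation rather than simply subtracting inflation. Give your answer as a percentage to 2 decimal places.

Cumulative inflation factor: 1.0810 × 1.008 × 1.017 × 1.025 × 1.083 ≈ 1.23015.
Nominal growth factor: 1.25200. Real growth factor = 1.25200 / 1.23015 ≈ 1.01776.
Annualized: 1.01776^(1/5) − 1 ≈ 0.00353.

0.35%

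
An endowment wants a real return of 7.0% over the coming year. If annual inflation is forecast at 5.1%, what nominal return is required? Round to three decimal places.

12.457%

By the Fisher equation, 1 + r_nom = (1 + 7.0%)(1 + 5.1%) = 1.070 × 1.051 = 1.12457.
So r_nom = 12.457%.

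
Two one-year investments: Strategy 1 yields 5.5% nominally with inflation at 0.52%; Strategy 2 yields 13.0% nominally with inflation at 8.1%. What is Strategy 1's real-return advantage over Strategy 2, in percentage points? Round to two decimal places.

Strategy 1 real return: 1.055/1.0052 − 1 = 4.954%.
Strategy 2 real return: 1.130/1.081 − 1 = 4.533%.
Difference: 4.954 − 4.533 = 0.421 pp.

0.42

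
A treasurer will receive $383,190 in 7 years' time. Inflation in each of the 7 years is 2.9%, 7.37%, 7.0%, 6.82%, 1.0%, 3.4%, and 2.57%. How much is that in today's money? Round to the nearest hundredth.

$283,280.85

Price-level factor over 7 years: 1.029 × 1.0737 × 1.070 × 1.0682 × 1.010 × 1.034 × 1.0257 ≈ 1.3526858506.
Purchasing power today: $383,190 divided by that factor.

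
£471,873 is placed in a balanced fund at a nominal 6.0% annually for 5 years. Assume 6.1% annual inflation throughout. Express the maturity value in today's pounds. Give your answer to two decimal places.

Nominal value at maturity: £471,873 × (1 + 6.0%)^5 ≈ £631,472.52.
Price-level factor over 5 years: (1 + 6.1%)^5 ≈ 1.3445498838.
Dividing the nominal maturity value by the price-level factor gives the value in today's money.

£469,653.47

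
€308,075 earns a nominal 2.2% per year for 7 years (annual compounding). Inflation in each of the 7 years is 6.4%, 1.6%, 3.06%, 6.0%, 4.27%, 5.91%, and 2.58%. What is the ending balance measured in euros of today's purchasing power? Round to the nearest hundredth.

€268,177.51

Nominal value at maturity: €308,075 × (1 + 2.2%)^7 ≈ €358,767.20.
Price-level factor over 7 years: 1.064 × 1.016 × 1.0306 × 1.060 × 1.0427 × 1.0591 × 1.0258 ≈ 1.3377974864.
Dividing the nominal maturity value by the price-level factor gives the value in today's money.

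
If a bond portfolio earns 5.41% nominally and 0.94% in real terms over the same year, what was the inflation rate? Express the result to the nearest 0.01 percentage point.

From (1+r_nom) = (1+r_real)(1+π), we get 1+π = (1 + 5.41%)/(1 + 0.94%) = 1.0541/1.0094 ≈ 1.04428.
So π ≈ 4.4284%.

4.43%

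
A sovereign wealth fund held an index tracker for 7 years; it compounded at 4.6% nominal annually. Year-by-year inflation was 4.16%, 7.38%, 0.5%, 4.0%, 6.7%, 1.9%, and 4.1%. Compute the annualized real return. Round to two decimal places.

Cumulative inflation factor: 1.0416 × 1.0738 × 1.005 × 1.040 × 1.067 × 1.019 × 1.041 ≈ 1.32316.
Nominal growth factor: 1.37000. Real growth factor = 1.37000 / 1.32316 ≈ 1.03540.
Annualized: 1.03540^(1/7) − 1 ≈ 0.00498.

0.50%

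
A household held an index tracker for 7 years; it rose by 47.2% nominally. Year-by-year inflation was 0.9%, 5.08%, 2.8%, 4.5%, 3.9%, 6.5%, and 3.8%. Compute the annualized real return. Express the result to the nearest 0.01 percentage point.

1.70%

Cumulative inflation factor: 1.009 × 1.0508 × 1.028 × 1.045 × 1.039 × 1.065 × 1.038 ≈ 1.30823.
Nominal growth factor: 1.47200. Real growth factor = 1.47200 / 1.30823 ≈ 1.12519.
Annualized: 1.12519^(1/7) − 1 ≈ 0.01699.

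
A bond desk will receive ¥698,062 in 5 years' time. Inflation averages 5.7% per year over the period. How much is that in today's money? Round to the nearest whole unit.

¥529,077

Price-level factor over 5 years: (1 + 5.7%)^5 ≈ 1.3193953117.
Purchasing power today: ¥698,062 divided by that factor.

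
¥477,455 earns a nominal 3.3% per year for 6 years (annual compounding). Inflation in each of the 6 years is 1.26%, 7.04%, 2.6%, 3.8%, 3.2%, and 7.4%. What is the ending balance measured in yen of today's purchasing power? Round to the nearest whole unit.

¥453,442

Nominal value at maturity: ¥477,455 × (1 + 3.3%)^6 ≈ ¥580,142.
Price-level factor over 6 years: 1.0126 × 1.0704 × 1.026 × 1.038 × 1.032 × 1.074 ≈ 1.2794187658.
Dividing the nominal maturity value by the price-level factor gives the value in today's money.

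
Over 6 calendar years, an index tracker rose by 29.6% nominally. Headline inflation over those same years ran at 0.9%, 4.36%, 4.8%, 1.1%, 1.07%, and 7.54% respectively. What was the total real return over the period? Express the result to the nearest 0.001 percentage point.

6.875%

Cumulative inflation factor: 1.009 × 1.0436 × 1.048 × 1.011 × 1.0107 × 1.0754 ≈ 1.21263.
Nominal growth factor: 1.29600. Real growth factor = 1.29600 / 1.21263 ≈ 1.06875.
Total real return ≈ 6.8747%.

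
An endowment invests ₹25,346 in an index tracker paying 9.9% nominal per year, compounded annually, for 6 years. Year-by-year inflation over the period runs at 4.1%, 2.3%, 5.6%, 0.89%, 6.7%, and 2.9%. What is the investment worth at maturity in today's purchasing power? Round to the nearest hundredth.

Nominal value at maturity: ₹25,346 × (1 + 9.9%)^6 ≈ ₹44,657.62.
Price-level factor over 6 years: 1.041 × 1.023 × 1.056 × 1.0089 × 1.067 × 1.029 ≈ 1.2457135764.
The maturity value deflated by that factor is the answer in today's purchasing power.

₹35,849.03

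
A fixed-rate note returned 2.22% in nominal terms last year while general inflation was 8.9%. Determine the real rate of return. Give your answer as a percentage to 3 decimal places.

Real return via the Fisher equation: (1 + 2.22%)/(1 + 8.9%) − 1 = 1.0222/1.089 − 1 ≈ -0.06134.

-6.134%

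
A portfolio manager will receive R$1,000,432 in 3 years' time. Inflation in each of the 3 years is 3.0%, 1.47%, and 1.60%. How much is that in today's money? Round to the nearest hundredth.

Price-level factor over 3 years: 1.030 × 1.0147 × 1.0160 = 1.061863256.
Purchasing power today: R$1,000,432 divided by that factor.

R$942,147.68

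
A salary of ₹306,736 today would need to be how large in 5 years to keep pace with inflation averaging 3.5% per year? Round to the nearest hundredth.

Cumulative price-level factor: (1+3.5%)^5 ≈ 1.1876863056.
The nominal amount required is ₹306,736 scaled up by that factor.

₹364,306.15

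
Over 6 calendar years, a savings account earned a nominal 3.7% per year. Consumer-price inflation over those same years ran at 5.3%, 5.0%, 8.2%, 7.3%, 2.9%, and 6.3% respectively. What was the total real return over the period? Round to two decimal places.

-11.43%

Cumulative inflation factor: 1.053 × 1.050 × 1.082 × 1.073 × 1.029 × 1.063 ≈ 1.40408.
Nominal growth factor: 1.24358. Real growth factor = 1.24358 / 1.40408 ≈ 0.88568.
Total real return ≈ -11.4315%.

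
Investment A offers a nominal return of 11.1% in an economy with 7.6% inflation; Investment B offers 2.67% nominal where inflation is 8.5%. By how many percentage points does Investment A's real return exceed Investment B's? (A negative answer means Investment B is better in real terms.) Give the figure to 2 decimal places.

8.63

Investment A real return: 1.111/1.076 − 1 = 3.253%.
Investment B real return: 1.0267/1.085 − 1 = -5.373%.
Difference: 3.253 − (-5.373) = 8.626 pp.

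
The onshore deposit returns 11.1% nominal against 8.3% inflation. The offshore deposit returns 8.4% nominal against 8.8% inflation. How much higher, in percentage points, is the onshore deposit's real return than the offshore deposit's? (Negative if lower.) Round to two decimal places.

The onshore deposit real return: 1.111/1.083 − 1 = 2.585%.
The offshore deposit real return: 1.084/1.088 − 1 = -0.368%.
Difference: 2.585 − (-0.368) = 2.953 pp.

2.95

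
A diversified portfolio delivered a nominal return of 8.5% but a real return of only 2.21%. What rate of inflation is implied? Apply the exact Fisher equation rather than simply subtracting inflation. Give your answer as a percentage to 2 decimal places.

6.15%

From (1+r_nom) = (1+r_real)(1+π), we get 1+π = (1 + 8.5%)/(1 + 2.21%) = 1.085/1.0221 ≈ 1.06154.
So π ≈ 6.1540%.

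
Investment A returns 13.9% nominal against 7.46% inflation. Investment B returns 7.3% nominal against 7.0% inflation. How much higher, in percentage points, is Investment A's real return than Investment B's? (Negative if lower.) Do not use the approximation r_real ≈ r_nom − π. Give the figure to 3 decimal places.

Investment A real return: 1.139/1.0746 − 1 = 5.9929%.
Investment B real return: 1.073/1.070 − 1 = 0.2804%.
Difference: 5.9929 − 0.2804 = 5.7125 pp.

5.713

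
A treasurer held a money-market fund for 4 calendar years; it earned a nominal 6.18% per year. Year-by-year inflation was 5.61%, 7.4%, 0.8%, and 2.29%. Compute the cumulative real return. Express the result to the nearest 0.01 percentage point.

8.68%

Cumulative inflation factor: 1.0561 × 1.074 × 1.008 × 1.0229 ≈ 1.16951.
Nominal growth factor: 1.27107. Real growth factor = 1.27107 / 1.16951 ≈ 1.08685.
Total real return ≈ 8.6846%.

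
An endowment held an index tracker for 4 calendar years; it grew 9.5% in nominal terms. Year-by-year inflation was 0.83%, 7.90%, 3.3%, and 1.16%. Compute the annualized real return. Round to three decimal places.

-0.934%

Cumulative inflation factor: 1.0083 × 1.0790 × 1.033 × 1.0116 ≈ 1.13689.
Nominal growth factor: 1.09500. Real growth factor = 1.09500 / 1.13689 ≈ 0.96315.
Annualized: 0.96315^(1/4) − 1 ≈ -0.00934.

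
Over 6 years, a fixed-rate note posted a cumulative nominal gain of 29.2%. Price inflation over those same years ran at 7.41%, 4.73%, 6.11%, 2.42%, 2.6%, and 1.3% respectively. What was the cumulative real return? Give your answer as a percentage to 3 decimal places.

Cumulative inflation factor: 1.0741 × 1.0473 × 1.0611 × 1.0242 × 1.026 × 1.013 ≈ 1.27061.
Nominal growth factor: 1.29200. Real growth factor = 1.29200 / 1.27061 ≈ 1.01683.
Total real return ≈ 1.6831%.

1.683%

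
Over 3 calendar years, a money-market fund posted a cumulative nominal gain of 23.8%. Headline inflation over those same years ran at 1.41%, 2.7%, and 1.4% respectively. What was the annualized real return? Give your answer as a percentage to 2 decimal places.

5.44%

Cumulative inflation factor: 1.0141 × 1.027 × 1.014 ≈ 1.05606.
Nominal growth factor: 1.23800. Real growth factor = 1.23800 / 1.05606 ≈ 1.17228.
Annualized: 1.17228^(1/3) − 1 ≈ 0.05441.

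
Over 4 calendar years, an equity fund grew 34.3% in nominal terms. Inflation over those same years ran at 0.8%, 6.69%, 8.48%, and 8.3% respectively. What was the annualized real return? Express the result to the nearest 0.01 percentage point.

1.54%

Cumulative inflation factor: 1.008 × 1.0669 × 1.0848 × 1.083 ≈ 1.26346.
Nominal growth factor: 1.34300. Real growth factor = 1.34300 / 1.26346 ≈ 1.06295.
Annualized: 1.06295^(1/4) − 1 ≈ 0.01538.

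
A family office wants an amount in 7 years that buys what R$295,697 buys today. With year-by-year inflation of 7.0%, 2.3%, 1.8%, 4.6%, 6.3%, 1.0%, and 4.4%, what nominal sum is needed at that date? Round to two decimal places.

R$386,314.43

Cumulative price-level factor: 1.070 × 1.023 × 1.018 × 1.046 × 1.063 × 1.010 × 1.044 ≈ 1.3064536631.
The nominal amount required is R$295,697 scaled up by that factor.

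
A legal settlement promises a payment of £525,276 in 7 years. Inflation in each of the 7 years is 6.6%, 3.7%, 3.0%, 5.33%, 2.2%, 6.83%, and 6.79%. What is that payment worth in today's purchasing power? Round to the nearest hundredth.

£375,653.62

Price-level factor over 7 years: 1.066 × 1.037 × 1.030 × 1.0533 × 1.022 × 1.0683 × 1.0679 ≈ 1.3982987862.
Purchasing power today: £525,276 divided by that factor.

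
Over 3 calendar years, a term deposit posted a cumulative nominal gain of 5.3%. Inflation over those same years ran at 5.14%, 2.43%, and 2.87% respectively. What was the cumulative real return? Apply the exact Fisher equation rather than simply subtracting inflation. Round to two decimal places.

Cumulative inflation factor: 1.0514 × 1.0243 × 1.0287 ≈ 1.10786.
Nominal growth factor: 1.05300. Real growth factor = 1.05300 / 1.10786 ≈ 0.95048.
Total real return ≈ -4.9517%.

-4.95%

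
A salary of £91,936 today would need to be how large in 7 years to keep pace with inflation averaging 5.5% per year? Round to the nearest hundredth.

£133,737.38

Cumulative price-level factor: (1+5.5%)^7 ≈ 1.4546791611.
Multiplying £91,936 by the price-level factor gives the future nominal sum.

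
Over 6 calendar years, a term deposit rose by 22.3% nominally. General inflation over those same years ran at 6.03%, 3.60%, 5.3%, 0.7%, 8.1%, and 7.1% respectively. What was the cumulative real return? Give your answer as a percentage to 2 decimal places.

Cumulative inflation factor: 1.0603 × 1.0360 × 1.053 × 1.007 × 1.081 × 1.071 ≈ 1.34853.
Nominal growth factor: 1.22300. Real growth factor = 1.22300 / 1.34853 ≈ 0.90691.
Total real return ≈ -9.3088%.

-9.31%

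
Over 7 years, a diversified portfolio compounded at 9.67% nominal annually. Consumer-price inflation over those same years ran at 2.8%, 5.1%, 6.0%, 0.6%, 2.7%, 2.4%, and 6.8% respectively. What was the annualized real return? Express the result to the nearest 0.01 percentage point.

5.71%

Cumulative inflation factor: 1.028 × 1.051 × 1.060 × 1.006 × 1.027 × 1.024 × 1.068 ≈ 1.29402.
Nominal growth factor: 1.90816. Real growth factor = 1.90816 / 1.29402 ≈ 1.47460.
Annualized: 1.47460^(1/7) − 1 ≈ 0.05705.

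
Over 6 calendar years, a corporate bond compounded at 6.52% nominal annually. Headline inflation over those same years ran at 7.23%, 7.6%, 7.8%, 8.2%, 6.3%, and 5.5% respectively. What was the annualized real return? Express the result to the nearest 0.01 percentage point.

-0.54%

Cumulative inflation factor: 1.0723 × 1.076 × 1.078 × 1.082 × 1.063 × 1.055 ≈ 1.50925.
Nominal growth factor: 1.46079. Real growth factor = 1.46079 / 1.50925 ≈ 0.96789.
Annualized: 0.96789^(1/6) − 1 ≈ -0.00542.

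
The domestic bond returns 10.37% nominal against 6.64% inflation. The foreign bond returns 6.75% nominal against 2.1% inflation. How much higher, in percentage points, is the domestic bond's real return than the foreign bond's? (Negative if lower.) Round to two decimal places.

The domestic bond real return: 1.1037/1.0664 − 1 = 3.498%.
The foreign bond real return: 1.0675/1.021 − 1 = 4.554%.
Difference: 3.498 − 4.554 = -1.056 pp.

-1.06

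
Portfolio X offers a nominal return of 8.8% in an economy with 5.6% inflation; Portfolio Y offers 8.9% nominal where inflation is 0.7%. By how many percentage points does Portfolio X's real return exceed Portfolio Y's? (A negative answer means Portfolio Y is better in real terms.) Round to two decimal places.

Portfolio X real return: 1.088/1.056 − 1 = 3.030%.
Portfolio Y real return: 1.089/1.007 − 1 = 8.143%.
Difference: 3.030 − 8.143 = -5.113 pp.

-5.11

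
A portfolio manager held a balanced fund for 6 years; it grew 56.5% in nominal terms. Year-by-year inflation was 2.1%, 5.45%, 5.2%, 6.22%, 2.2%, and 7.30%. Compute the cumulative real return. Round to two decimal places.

18.62%

Cumulative inflation factor: 1.021 × 1.0545 × 1.052 × 1.0622 × 1.022 × 1.0730 ≈ 1.31930.
Nominal growth factor: 1.56500. Real growth factor = 1.56500 / 1.31930 ≈ 1.18623.
Total real return ≈ 18.6231%.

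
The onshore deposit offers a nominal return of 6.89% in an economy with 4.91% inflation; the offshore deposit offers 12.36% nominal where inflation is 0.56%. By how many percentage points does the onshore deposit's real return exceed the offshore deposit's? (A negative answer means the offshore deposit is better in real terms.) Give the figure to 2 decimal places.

-9.85

The onshore deposit real return: 1.0689/1.0491 − 1 = 1.887%.
The offshore deposit real return: 1.1236/1.0056 − 1 = 11.734%.
Difference: 1.887 − 11.734 = -9.847 pp.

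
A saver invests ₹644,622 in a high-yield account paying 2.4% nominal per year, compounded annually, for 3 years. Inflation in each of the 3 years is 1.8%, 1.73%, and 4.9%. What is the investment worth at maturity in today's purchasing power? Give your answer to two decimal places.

₹637,136.79

Nominal value at maturity: ₹644,622 × (1 + 2.4%)^3 ≈ ₹692,157.60.
Price-level factor over 3 years: 1.018 × 1.0173 × 1.049 = 1.0863563586.
The maturity value deflated by that factor is the answer in today's purchasing power.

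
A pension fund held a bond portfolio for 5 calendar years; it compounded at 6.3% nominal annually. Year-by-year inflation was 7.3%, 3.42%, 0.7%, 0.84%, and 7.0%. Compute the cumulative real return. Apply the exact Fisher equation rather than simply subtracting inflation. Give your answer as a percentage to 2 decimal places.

Cumulative inflation factor: 1.073 × 1.0342 × 1.007 × 1.0084 × 1.070 ≈ 1.20573.
Nominal growth factor: 1.35727. Real growth factor = 1.35727 / 1.20573 ≈ 1.12568.
Total real return ≈ 12.5683%.

12.57%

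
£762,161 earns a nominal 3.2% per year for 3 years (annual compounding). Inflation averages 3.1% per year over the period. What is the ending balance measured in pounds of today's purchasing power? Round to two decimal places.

£764,380.89

Nominal value at maturity: £762,161 × (1 + 3.2%)^3 ≈ £837,694.79.
Price-level factor over 3 years: (1 + 3.1%)^3 = 1.095912791.
Dividing the nominal maturity value by the price-level factor gives the value in today's money.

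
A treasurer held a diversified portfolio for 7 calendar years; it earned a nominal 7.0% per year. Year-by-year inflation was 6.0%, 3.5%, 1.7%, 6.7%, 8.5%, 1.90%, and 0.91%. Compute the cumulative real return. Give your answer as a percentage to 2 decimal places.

20.90%

Cumulative inflation factor: 1.060 × 1.035 × 1.017 × 1.067 × 1.085 × 1.0190 × 1.0091 ≈ 1.32822.
Nominal growth factor: 1.60578. Real growth factor = 1.60578 / 1.32822 ≈ 1.20897.
Total real return ≈ 20.8973%.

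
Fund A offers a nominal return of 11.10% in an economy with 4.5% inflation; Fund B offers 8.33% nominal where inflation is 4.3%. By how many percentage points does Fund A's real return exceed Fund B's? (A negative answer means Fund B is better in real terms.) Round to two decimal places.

Fund A real return: 1.1110/1.045 − 1 = 6.316%.
Fund B real return: 1.0833/1.043 − 1 = 3.864%.
Difference: 6.316 − 3.864 = 2.452 pp.

2.45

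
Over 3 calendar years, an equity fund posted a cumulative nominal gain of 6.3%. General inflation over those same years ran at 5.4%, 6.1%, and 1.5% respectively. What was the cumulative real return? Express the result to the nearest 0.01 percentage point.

-6.35%

Cumulative inflation factor: 1.054 × 1.061 × 1.015 ≈ 1.13507.
Nominal growth factor: 1.06300. Real growth factor = 1.06300 / 1.13507 ≈ 0.93651.
Total real return ≈ -6.3493%.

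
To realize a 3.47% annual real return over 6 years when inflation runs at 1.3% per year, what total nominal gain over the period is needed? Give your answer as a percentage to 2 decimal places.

Required annual nominal rate: (1+3.47%)(1+1.3%) − 1 = 4.81511%.
Cumulative over 6 years: (1 + 0.0481511)^6 − 1 ≈ 0.32600.

32.60%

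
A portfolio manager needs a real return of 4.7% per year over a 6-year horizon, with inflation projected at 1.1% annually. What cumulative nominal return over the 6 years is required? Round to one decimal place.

Required annual nominal rate: (1+4.7%)(1+1.1%) − 1 = 5.8517%.
Cumulative over 6 years: (1 + 0.058517)^6 − 1 ≈ 0.40665.

40.7%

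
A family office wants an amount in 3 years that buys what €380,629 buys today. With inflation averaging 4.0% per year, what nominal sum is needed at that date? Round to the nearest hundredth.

Cumulative price-level factor: (1+4.0%)^3 = 1.124864.
The nominal amount required is €380,629 scaled up by that factor.

€428,155.86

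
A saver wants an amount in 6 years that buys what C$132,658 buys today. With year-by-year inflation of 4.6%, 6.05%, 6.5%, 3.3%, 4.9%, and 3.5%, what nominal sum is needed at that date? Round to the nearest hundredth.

Cumulative price-level factor: 1.046 × 1.0605 × 1.065 × 1.033 × 1.049 × 1.035 ≈ 1.3249763445.
The nominal amount required is C$132,658 scaled up by that factor.

C$175,768.71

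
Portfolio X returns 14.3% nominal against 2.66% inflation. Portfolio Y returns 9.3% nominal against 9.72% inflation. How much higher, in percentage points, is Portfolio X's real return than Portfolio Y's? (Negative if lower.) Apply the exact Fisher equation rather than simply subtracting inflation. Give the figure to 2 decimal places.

Portfolio X real return: 1.143/1.0266 − 1 = 11.338%.
Portfolio Y real return: 1.093/1.0972 − 1 = -0.383%.
Difference: 11.338 − (-0.383) = 11.721 pp.

11.72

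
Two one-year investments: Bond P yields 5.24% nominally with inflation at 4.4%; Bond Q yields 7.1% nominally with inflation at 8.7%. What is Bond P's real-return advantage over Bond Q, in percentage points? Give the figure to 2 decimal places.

Bond P real return: 1.0524/1.044 − 1 = 0.805%.
Bond Q real return: 1.071/1.087 − 1 = -1.472%.
Difference: 0.805 − (-1.472) = 2.277 pp.

2.28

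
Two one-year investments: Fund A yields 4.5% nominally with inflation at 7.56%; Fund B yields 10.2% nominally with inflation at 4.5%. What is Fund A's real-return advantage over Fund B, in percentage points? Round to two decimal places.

Fund A real return: 1.045/1.0756 − 1 = -2.845%.
Fund B real return: 1.102/1.045 − 1 = 5.455%.
Difference: -2.845 − 5.455 = -8.300 pp.

-8.30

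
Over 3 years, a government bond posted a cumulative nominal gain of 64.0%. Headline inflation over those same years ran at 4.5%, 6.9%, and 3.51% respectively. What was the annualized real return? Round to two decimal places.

12.35%

Cumulative inflation factor: 1.045 × 1.069 × 1.0351 ≈ 1.15632.
Nominal growth factor: 1.64000. Real growth factor = 1.64000 / 1.15632 ≈ 1.41830.
Annualized: 1.41830^(1/3) − 1 ≈ 0.12354.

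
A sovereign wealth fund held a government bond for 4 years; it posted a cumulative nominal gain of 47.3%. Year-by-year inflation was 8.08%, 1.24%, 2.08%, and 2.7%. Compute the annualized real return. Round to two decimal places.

Cumulative inflation factor: 1.0808 × 1.0124 × 1.0208 × 1.027 ≈ 1.14712.
Nominal growth factor: 1.47300. Real growth factor = 1.47300 / 1.14712 ≈ 1.28409.
Annualized: 1.28409^(1/4) − 1 ≈ 0.06451.

6.45%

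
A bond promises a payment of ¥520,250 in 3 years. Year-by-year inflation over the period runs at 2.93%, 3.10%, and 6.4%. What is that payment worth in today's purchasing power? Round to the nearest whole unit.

¥460,755

Price-level factor over 3 years: 1.0293 × 1.0310 × 1.064 = 1.1291256312.
Purchasing power today: ¥520,250 divided by that factor.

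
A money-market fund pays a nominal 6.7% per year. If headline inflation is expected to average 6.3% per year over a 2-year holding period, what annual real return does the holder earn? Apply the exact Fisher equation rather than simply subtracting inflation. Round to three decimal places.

With constant rates the annual real return is the same each year: (1+6.7%)/(1+6.3%) − 1 = 0.00376.

0.376%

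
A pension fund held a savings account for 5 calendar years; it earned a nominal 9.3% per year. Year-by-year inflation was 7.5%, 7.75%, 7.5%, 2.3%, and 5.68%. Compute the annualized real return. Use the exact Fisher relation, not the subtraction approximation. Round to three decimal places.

2.991%

Cumulative inflation factor: 1.075 × 1.0775 × 1.075 × 1.023 × 1.0568 ≈ 1.34618.
Nominal growth factor: 1.55991. Real growth factor = 1.55991 / 1.34618 ≈ 1.15877.
Annualized: 1.15877^(1/5) − 1 ≈ 0.02991.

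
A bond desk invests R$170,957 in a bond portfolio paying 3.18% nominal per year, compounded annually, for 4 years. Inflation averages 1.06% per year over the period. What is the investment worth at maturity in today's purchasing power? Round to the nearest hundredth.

Nominal value at maturity: R$170,957 × (1 + 3.18%)^4 ≈ R$193,762.17.
Price-level factor over 4 years: (1 + 1.06%)^4 ≈ 1.0430789367.
Dividing the nominal maturity value by the price-level factor gives the value in today's money.

R$185,759.83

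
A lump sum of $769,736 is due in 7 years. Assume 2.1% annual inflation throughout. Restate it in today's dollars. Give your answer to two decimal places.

$665,520.76

Price-level factor over 7 years: (1 + 2.1%)^7 ≈ 1.1565920282.
Purchasing power today: $769,736 divided by that factor.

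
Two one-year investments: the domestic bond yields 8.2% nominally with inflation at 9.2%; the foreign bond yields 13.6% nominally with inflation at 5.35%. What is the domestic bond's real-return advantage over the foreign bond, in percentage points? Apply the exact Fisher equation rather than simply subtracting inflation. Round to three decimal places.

The domestic bond real return: 1.082/1.092 − 1 = -0.9158%.
The foreign bond real return: 1.136/1.0535 − 1 = 7.8310%.
Difference: -0.9158 − 7.8310 = -8.7468 pp.

-8.747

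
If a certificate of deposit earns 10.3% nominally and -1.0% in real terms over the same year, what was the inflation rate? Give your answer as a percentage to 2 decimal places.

11.41%

From (1+r_nom) = (1+r_real)(1+π), we get 1+π = (1 + 10.3%)/(1 − 1.0%) = 1.103/0.990 ≈ 1.11414.
So π ≈ 11.4141%.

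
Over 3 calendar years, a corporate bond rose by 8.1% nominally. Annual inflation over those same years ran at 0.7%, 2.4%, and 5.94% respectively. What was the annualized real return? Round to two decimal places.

Cumulative inflation factor: 1.007 × 1.024 × 1.0594 ≈ 1.09242.
Nominal growth factor: 1.08100. Real growth factor = 1.08100 / 1.09242 ≈ 0.98955.
Annualized: 0.98955^(1/3) − 1 ≈ -0.00350.

-0.35%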